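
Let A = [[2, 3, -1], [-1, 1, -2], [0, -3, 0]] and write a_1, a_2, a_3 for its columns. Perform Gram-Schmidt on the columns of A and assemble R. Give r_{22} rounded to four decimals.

a_1 = (2, -1, 0); ‖a_1‖ = 2.2361, so e_1 = (0.8944, -0.4472, 0.0000).
e_1·a_2 = 0.8944·3 + (-0.4472)·1 + 0.0000·(-3) = 2.2361.
u_2 = a_2 − 2.2361·e_1 = (1.0000, 2.0000, -3.0000).
r_{22} = ‖u_2‖ = 3.7417.

r_{22} = 3.7417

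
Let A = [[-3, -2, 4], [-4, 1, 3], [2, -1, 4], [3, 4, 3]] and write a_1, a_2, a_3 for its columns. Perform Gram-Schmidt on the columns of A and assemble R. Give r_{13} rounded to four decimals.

a_1 = (-3, -4, 2, 3); ‖a_1‖ = 6.1644, so q_1 = (-0.4867, -0.6489, 0.3244, 0.4867).
r_{13} = q_1·a_3 = -1.1355.

r_{13} = -1.1355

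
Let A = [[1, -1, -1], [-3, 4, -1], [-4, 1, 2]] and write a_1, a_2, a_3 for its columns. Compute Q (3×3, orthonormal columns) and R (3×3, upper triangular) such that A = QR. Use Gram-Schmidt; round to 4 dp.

Q = [[0.1961, -0.1319, -0.9717], [-0.5883, 0.7769, -0.2242], [-0.7845, -0.6157, -0.0747]], R = [[5.0990, -3.3340, -1.1767], [0.0000, 2.6239, -1.8763], [0.0000, 0.0000, 1.0464]]

e_1 = a_1/‖a_1‖ = (1, -3, -4)/5.0990 = (0.1961, -0.5883, -0.7845).
r_{12} = e_1·a_2 = -3.3340.
u_2 = a_2 + 3.3340·e_1 = (-0.3462, 2.0385, -1.6154).
‖u_2‖ = 2.6239, so e_2 = (-0.1319, 0.7769, -0.6157).
r_{13} = e_1·a_3 = -1.1767; r_{23} = e_2·a_3 = -1.8763.
u_3 = a_3 + 1.1767·e_1 + 1.8763·e_2 = (-1.0168, -0.2346, -0.0782).
‖u_3‖ = 1.0464, so e_3 = (-0.9717, -0.2242, -0.0747).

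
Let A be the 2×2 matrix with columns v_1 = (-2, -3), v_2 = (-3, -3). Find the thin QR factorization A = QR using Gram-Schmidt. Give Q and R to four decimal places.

q_1 = v_1/‖v_1‖ = (-2, -3)/3.6056 = (-0.5547, -0.8321).
r_{12} = q_1·v_2 = 4.1603.
u_2 = v_2 − 4.1603·q_1 = (-0.6923, 0.4615).
‖u_2‖ = 0.8321, so q_2 = (-0.8321, 0.5547).

Q = [[-0.5547, -0.8321], [-0.8321, 0.5547]], R = [[3.6056, 4.1603], [0.0000, 0.8321]]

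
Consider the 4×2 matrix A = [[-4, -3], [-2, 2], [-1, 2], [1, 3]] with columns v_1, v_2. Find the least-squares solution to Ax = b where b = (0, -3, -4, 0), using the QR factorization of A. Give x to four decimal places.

v_1 = (-4, -2, -1, 1); ‖v_1‖ = 4.6904, so e_1 = (-0.8528, -0.4264, -0.2132, 0.2132).
e_1·v_2 = (-0.8528)·(-3) + (-0.4264)·2 + (-0.2132)·2 + 0.2132·3 = 1.9188.
u_2 = v_2 − 1.9188·e_1 = (-1.3636, 2.8182, 2.4091, 2.5909).
‖u_2‖ = 4.7242, so e_2 = (-0.2886, 0.5965, 0.5099, 0.5484).
Qᵀb = (2.1320, -3.8294).
Back-substitute: x_2 = -3.8294/4.7242 = -0.8106.
x_1 = (2.1320 − 1.9188·(-0.8106))/4.6904 = 0.7862.

x = (0.7862, -0.8106)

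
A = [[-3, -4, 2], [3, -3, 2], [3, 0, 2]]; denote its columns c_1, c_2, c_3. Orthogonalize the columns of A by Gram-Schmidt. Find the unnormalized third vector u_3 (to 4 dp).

u_3 = (0.4865, -0.6486, 1.1351)

c_1 = (-3, 3, 3); ‖c_1‖ = 5.1962, so q_1 = (-0.5774, 0.5774, 0.5774).
q_1·c_2 = (-0.5774)·(-4) + 0.5774·(-3) + 0.5774·0 = 0.5774.
u_2 = c_2 − 0.5774·q_1 = (-3.6667, -3.3333, -0.3333).
‖u_2‖ = 4.9666, so q_2 = (-0.7383, -0.6712, -0.0671).
q_1·c_3 = (-0.5774)·2 + 0.5774·2 + 0.5774·2 = 1.1547; q_2·c_3 = (-0.7383)·2 + (-0.6712)·2 + (-0.0671)·2 = -2.9531.
u_3 = c_3 − 1.1547·q_1 + 2.9531·q_2 = (0.4865, -0.6486, 1.1351).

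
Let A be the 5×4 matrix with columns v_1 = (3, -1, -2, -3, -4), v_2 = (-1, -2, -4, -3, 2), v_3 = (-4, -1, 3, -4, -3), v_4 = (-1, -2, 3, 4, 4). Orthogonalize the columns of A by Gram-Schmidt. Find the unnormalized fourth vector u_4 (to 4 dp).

v_1 = (3, -1, -2, -3, -4); ‖v_1‖ = 6.2450, so q_1 = (0.4804, -0.1601, -0.3203, -0.4804, -0.6405).
q_1·v_2 = 0.4804·(-1) + (-0.1601)·(-2) + (-0.3203)·(-4) + (-0.4804)·(-3) + (-0.6405)·2 = 1.2810.
u_2 = v_2 − 1.2810·q_1 = (-1.6154, -1.7949, -3.5897, -2.3846, 2.8205).
‖u_2‖ = 5.6885, so q_2 = (-0.2840, -0.3155, -0.6311, -0.4192, 0.4958).
q_1·v_3 = 0.4804·(-4) + (-0.1601)·(-1) + (-0.3203)·3 + (-0.4804)·(-4) + (-0.6405)·(-3) = 1.1209; q_2·v_3 = (-0.2840)·(-4) + (-0.3155)·(-1) + (-0.6311)·3 + (-0.4192)·(-4) + 0.4958·(-3) = -0.2524.
u_3 = v_3 − 1.1209·q_1 + 0.2524·q_2 = (-4.6101, -0.9002, 3.1997, -3.5674, -2.1569).
‖u_3‖ = 7.0484, so q_3 = (-0.6541, -0.1277, 0.4540, -0.5061, -0.3060).
q_1·v_4 = 0.4804·(-1) + (-0.1601)·(-2) + (-0.3203)·3 + (-0.4804)·4 + (-0.6405)·4 = -5.6045; q_2·v_4 = (-0.2840)·(-1) + (-0.3155)·(-2) + (-0.6311)·3 + (-0.4192)·4 + 0.4958·4 = -0.6716; q_3·v_4 = (-0.6541)·(-1) + (-0.1277)·(-2) + 0.4540·3 + (-0.5061)·4 + (-0.3060)·4 = -0.9772.
u_4 = v_4 + 5.6045·q_1 + 0.6716·q_2 + 0.9772·q_3 = (0.8624, -3.2341, 1.2249, 0.5316, 0.4442).

u_4 = (0.8624, -3.2341, 1.2249, 0.5316, 0.4442)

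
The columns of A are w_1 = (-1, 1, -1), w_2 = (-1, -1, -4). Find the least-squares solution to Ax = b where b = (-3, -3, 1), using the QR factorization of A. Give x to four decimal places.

x = (-0.6842, 0.2632)

e_1 = w_1/‖w_1‖ = (-1, 1, -1)/1.7321 = (-0.5774, 0.5774, -0.5774).
r_{12} = e_1·w_2 = 2.3094.
u_2 = w_2 − 2.3094·e_1 = (0.3333, -2.3333, -2.6667).
‖u_2‖ = 3.5590, so e_2 = (0.0937, -0.6556, -0.7493).
Qᵀb = (-0.5774, 0.9366).
Back-substitute: x_2 = 0.9366/3.5590 = 0.2632.
x_1 = (-0.5774 − 2.3094·0.2632)/1.7321 = -0.6842.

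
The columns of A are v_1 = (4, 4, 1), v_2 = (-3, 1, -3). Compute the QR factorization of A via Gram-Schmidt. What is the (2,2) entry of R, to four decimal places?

v_1 = (4, 4, 1); ‖v_1‖ = 5.7446, so e_1 = (0.6963, 0.6963, 0.1741).
e_1·v_2 = 0.6963·(-3) + 0.6963·1 + 0.1741·(-3) = -1.9149.
u_2 = v_2 + 1.9149·e_1 = (-1.6667, 2.3333, -2.6667).
r_{22} = ‖u_2‖ = 3.9158.

r_{22} = 3.9158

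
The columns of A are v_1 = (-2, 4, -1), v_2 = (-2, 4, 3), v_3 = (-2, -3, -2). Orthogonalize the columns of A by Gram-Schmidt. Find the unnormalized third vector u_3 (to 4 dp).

v_1 = (-2, 4, -1); ‖v_1‖ = 4.5826, so q_1 = (-0.4364, 0.8729, -0.2182).
q_1·v_2 = (-0.4364)·(-2) + 0.8729·4 + (-0.2182)·3 = 3.7097.
u_2 = v_2 − 3.7097·q_1 = (-0.3810, 0.7619, 3.8095).
‖u_2‖ = 3.9036, so q_2 = (-0.0976, 0.1952, 0.9759).
q_1·v_3 = (-0.4364)·(-2) + 0.8729·(-3) + (-0.2182)·(-2) = -1.3093; q_2·v_3 = (-0.0976)·(-2) + 0.1952·(-3) + 0.9759·(-2) = -2.3422.
u_3 = v_3 + 1.3093·q_1 + 2.3422·q_2 = (-2.8000, -1.4000, 0.0000).

u_3 = (-2.8000, -1.4000, 0.0000)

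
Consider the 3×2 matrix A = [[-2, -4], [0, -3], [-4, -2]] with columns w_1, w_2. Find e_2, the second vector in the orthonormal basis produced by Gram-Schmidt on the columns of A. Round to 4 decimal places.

w_1 = (-2, 0, -4); ‖w_1‖ = 4.4721, so e_1 = (-0.4472, 0.0000, -0.8944).
e_1·w_2 = (-0.4472)·(-4) + 0.0000·(-3) + (-0.8944)·(-2) = 3.5777.
u_2 = w_2 − 3.5777·e_1 = (-2.4000, -3.0000, 1.2000).
‖u_2‖ = 4.0249, so e_2 = (-0.5963, -0.7454, 0.2981).

e_2 = (-0.5963, -0.7454, 0.2981)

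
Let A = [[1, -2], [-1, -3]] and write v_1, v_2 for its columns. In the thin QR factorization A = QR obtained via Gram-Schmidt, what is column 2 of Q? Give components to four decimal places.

v_1 = (1, -1); ‖v_1‖ = 1.4142, so q_1 = (0.7071, -0.7071).
q_1·v_2 = 0.7071·(-2) + (-0.7071)·(-3) = 0.7071.
u_2 = v_2 − 0.7071·q_1 = (-2.5000, -2.5000).
‖u_2‖ = 3.5355, so q_2 = (-0.7071, -0.7071).

q_2 = (-0.7071, -0.7071)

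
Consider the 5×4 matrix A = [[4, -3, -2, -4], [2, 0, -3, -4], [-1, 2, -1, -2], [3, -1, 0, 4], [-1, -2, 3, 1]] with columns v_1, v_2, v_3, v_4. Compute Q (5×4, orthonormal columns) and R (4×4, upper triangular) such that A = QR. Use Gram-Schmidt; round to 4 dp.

v_1 = (4, 2, -1, 3, -1); ‖v_1‖ = 5.5678, so q_1 = (0.7184, 0.3592, -0.1796, 0.5388, -0.1796).
q_1·v_2 = 0.7184·(-3) + 0.3592·0 + (-0.1796)·2 + 0.5388·(-1) + (-0.1796)·(-2) = -2.6941.
u_2 = v_2 + 2.6941·q_1 = (-1.0645, 0.9677, 1.5161, 0.4516, -2.4839).
‖u_2‖ = 3.2775, so q_2 = (-0.3248, 0.2953, 0.4626, 0.1378, -0.7579).
q_1·v_3 = 0.7184·(-2) + 0.3592·(-3) + (-0.1796)·(-1) + 0.5388·0 + (-0.1796)·3 = -2.8737; q_2·v_3 = (-0.3248)·(-2) + 0.2953·(-3) + 0.4626·(-1) + 0.1378·0 + (-0.7579)·3 = -2.9724.
u_3 = v_3 + 2.8737·q_1 + 2.9724·q_2 = (-0.9009, -1.0901, -0.1411, 1.9580, 0.2312).
‖u_3‖ = 2.4304, so q_3 = (-0.3707, -0.4485, -0.0581, 0.8056, 0.0951).
q_1·v_4 = 0.7184·(-4) + 0.3592·(-4) + (-0.1796)·(-2) + 0.5388·4 + (-0.1796)·1 = -1.9757; q_2·v_4 = (-0.3248)·(-4) + 0.2953·(-4) + 0.4626·(-2) + 0.1378·4 + (-0.7579)·1 = -1.0138; q_3·v_4 = (-0.3707)·(-4) + (-0.4485)·(-4) + (-0.0581)·(-2) + 0.8056·4 + 0.0951·1 = 6.7105.
u_4 = v_4 + 1.9757·q_1 + 1.0138·q_2 − 6.7105·q_3 = (-0.4225, 0.0188, -1.4962, -0.2018, -0.7616).
‖u_4‖ = 1.7430, so q_4 = (-0.2424, 0.0108, -0.8584, -0.1158, -0.4369).

Q = [[0.7184, -0.3248, -0.3707, -0.2424], [0.3592, 0.2953, -0.4485, 0.0108], [-0.1796, 0.4626, -0.0581, -0.8584], [0.5388, 0.1378, 0.8056, -0.1158], [-0.1796, -0.7579, 0.0951, -0.4369]], R = [[5.5678, -2.6941, -2.8737, -1.9757], [0.0000, 3.2775, -2.9724, -1.0138], [0.0000, 0.0000, 2.4304, 6.7105], [0.0000, 0.0000, 0.0000, 1.7430]]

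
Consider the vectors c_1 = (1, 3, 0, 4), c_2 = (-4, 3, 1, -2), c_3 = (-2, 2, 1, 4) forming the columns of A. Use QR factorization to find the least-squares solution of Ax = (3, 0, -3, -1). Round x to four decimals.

x = (0.8868, -0.0618, -1.2122)

q_1 = c_1/‖c_1‖ = (1, 3, 0, 4)/5.0990 = (0.1961, 0.5883, 0.0000, 0.7845).
r_{12} = q_1·c_2 = -0.5883.
u_2 = c_2 + 0.5883·q_1 = (-3.8846, 3.3462, 1.0000, -1.5385).
‖u_2‖ = 5.4455, so q_2 = (-0.7134, 0.6145, 0.1836, -0.2825).
r_{13} = q_1·c_3 = 3.9223; r_{23} = q_2·c_3 = 1.7092.
u_3 = c_3 − 3.9223·q_1 − 1.7092·q_2 = (-1.5499, -1.3580, 0.6861, 1.4060).
‖u_3‖ = 2.5873, so q_3 = (-0.5991, -0.5249, 0.2652, 0.5434).
Qᵀb = (-0.1961, -2.4085, -3.1362).
Back-substitute: x_3 = -3.1362/2.5873 = -1.2122.
x_2 = (-2.4085 − 1.7092·(-1.2122))/5.4455 = -0.0618.
x_1 = (-0.1961 + 0.5883·(-0.0618) − 3.9223·(-1.2122))/5.0990 = 0.8868.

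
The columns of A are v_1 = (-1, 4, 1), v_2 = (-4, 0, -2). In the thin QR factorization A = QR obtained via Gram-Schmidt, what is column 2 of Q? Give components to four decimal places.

q_2 = (-0.8745, -0.0999, -0.4747)

q_1 = v_1/‖v_1‖ = (-1, 4, 1)/4.2426 = (-0.2357, 0.9428, 0.2357).
r_{12} = q_1·v_2 = 0.4714.
u_2 = v_2 − 0.4714·q_1 = (-3.8889, -0.4444, -2.1111).
‖u_2‖ = 4.4472, so q_2 = (-0.8745, -0.0999, -0.4747).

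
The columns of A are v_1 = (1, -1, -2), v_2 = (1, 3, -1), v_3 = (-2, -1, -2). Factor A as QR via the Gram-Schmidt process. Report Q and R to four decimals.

Q = [[0.4082, 0.3015, -0.8616], [-0.4082, 0.9045, 0.1231], [-0.8165, -0.3015, -0.4924]], R = [[2.4495, 0.0000, 1.2247], [0.0000, 3.3166, -0.9045], [0.0000, 0.0000, 2.5849]]

v_1 = (1, -1, -2); ‖v_1‖ = 2.4495, so q_1 = (0.4082, -0.4082, -0.8165).
q_1·v_2 = 0.4082·1 + (-0.4082)·3 + (-0.8165)·(-1) = 0.0000.
u_2 = v_2 + 0.0000·q_1 = (1.0000, 3.0000, -1.0000).
‖u_2‖ = 3.3166, so q_2 = (0.3015, 0.9045, -0.3015).
q_1·v_3 = 0.4082·(-2) + (-0.4082)·(-1) + (-0.8165)·(-2) = 1.2247; q_2·v_3 = 0.3015·(-2) + 0.9045·(-1) + (-0.3015)·(-2) = -0.9045.
u_3 = v_3 − 1.2247·q_1 + 0.9045·q_2 = (-2.2273, 0.3182, -1.2727).
‖u_3‖ = 2.5849, so q_3 = (-0.8616, 0.1231, -0.4924).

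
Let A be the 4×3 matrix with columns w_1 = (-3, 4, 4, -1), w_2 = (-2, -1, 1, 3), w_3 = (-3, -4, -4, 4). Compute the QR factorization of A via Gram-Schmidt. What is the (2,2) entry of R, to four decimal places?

w_1 = (-3, 4, 4, -1); ‖w_1‖ = 6.4807, so e_1 = (-0.4629, 0.6172, 0.6172, -0.1543).
e_1·w_2 = (-0.4629)·(-2) + 0.6172·(-1) + 0.6172·1 + (-0.1543)·3 = 0.4629.
u_2 = w_2 − 0.4629·e_1 = (-1.7857, -1.2857, 0.7143, 3.0714).
r_{22} = ‖u_2‖ = 3.8452.

r_{22} = 3.8452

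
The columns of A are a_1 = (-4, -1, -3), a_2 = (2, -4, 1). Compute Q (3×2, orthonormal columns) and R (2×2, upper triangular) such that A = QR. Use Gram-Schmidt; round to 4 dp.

Q = [[-0.7845, 0.2111], [-0.1961, -0.9765], [-0.5883, 0.0440]], R = [[5.0990, -1.3728], [0.0000, 4.3721]]

a_1 = (-4, -1, -3); ‖a_1‖ = 5.0990, so e_1 = (-0.7845, -0.1961, -0.5883).
e_1·a_2 = (-0.7845)·2 + (-0.1961)·(-4) + (-0.5883)·1 = -1.3728.
u_2 = a_2 + 1.3728·e_1 = (0.9231, -4.2692, 0.1923).
‖u_2‖ = 4.3721, so e_2 = (0.2111, -0.9765, 0.0440).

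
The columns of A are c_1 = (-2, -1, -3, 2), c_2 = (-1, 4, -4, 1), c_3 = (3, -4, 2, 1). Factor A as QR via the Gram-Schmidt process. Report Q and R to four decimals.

Q = [[-0.4714, 0.0654, 0.8537], [-0.2357, 0.9152, -0.1256], [-0.7071, -0.3922, -0.2260], [0.4714, -0.0654, 0.4520]], R = [[4.2426, 2.8284, -1.4142], [0.0000, 5.0990, -4.3146], [0.0000, 0.0000, 3.0634]]

e_1 = c_1/‖c_1‖ = (-2, -1, -3, 2)/4.2426 = (-0.4714, -0.2357, -0.7071, 0.4714).
r_{12} = e_1·c_2 = 2.8284.
u_2 = c_2 − 2.8284·e_1 = (0.3333, 4.6667, -2.0000, -0.3333).
‖u_2‖ = 5.0990, so e_2 = (0.0654, 0.9152, -0.3922, -0.0654).
r_{13} = e_1·c_3 = -1.4142; r_{23} = e_2·c_3 = -4.3146.
u_3 = c_3 + 1.4142·e_1 + 4.3146·e_2 = (2.6154, -0.3846, -0.6923, 1.3846).
‖u_3‖ = 3.0634, so e_3 = (0.8537, -0.1256, -0.2260, 0.4520).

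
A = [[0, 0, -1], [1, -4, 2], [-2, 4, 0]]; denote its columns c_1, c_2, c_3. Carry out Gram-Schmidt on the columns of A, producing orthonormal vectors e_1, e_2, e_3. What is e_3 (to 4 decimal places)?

e_3 = (-1.0000, 0.0000, 0.0000)

c_1 = (0, 1, -2); ‖c_1‖ = 2.2361, so e_1 = (0.0000, 0.4472, -0.8944).
e_1·c_2 = 0.0000·0 + 0.4472·(-4) + (-0.8944)·4 = -5.3666.
u_2 = c_2 + 5.3666·e_1 = (0.0000, -1.6000, -0.8000).
‖u_2‖ = 1.7889, so e_2 = (0.0000, -0.8944, -0.4472).
e_1·c_3 = 0.0000·(-1) + 0.4472·2 + (-0.8944)·0 = 0.8944; e_2·c_3 = 0.0000·(-1) + (-0.8944)·2 + (-0.4472)·0 = -1.7889.
u_3 = c_3 − 0.8944·e_1 + 1.7889·e_2 = (-1.0000, 0.0000, 0.0000).
‖u_3‖ = 1.0000, so e_3 = (-1.0000, 0.0000, 0.0000).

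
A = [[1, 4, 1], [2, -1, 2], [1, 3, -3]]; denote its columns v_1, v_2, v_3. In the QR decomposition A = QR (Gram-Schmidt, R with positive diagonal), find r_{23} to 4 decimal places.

r_{23} = -1.8548

v_1 = (1, 2, 1); ‖v_1‖ = 2.4495, so e_1 = (0.4082, 0.8165, 0.4082).
e_1·v_2 = 0.4082·4 + 0.8165·(-1) + 0.4082·3 = 2.0412.
u_2 = v_2 − 2.0412·e_1 = (3.1667, -2.6667, 2.1667).
‖u_2‖ = 4.6726, so e_2 = (0.6777, -0.5707, 0.4637).
r_{23} = e_2·v_3 = -1.8548.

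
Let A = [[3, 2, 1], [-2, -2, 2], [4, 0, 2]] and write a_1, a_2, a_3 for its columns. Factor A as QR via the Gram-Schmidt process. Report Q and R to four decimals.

a_1 = (3, -2, 4); ‖a_1‖ = 5.3852, so e_1 = (0.5571, -0.3714, 0.7428).
e_1·a_2 = 0.5571·2 + (-0.3714)·(-2) + 0.7428·0 = 1.8570.
u_2 = a_2 − 1.8570·e_1 = (0.9655, -1.3103, -1.3793).
‖u_2‖ = 2.1335, so e_2 = (0.4526, -0.6142, -0.6465).
e_1·a_3 = 0.5571·1 + (-0.3714)·2 + 0.7428·2 = 1.2999; e_2·a_3 = 0.4526·1 + (-0.6142)·2 + (-0.6465)·2 = -2.0688.
u_3 = a_3 − 1.2999·e_1 + 2.0688·e_2 = (1.2121, 1.2121, -0.3030).
‖u_3‖ = 1.7408, so e_3 = (0.6963, 0.6963, -0.1741).

Q = [[0.5571, 0.4526, 0.6963], [-0.3714, -0.6142, 0.6963], [0.7428, -0.6465, -0.1741]], R = [[5.3852, 1.8570, 1.2999], [0.0000, 2.1335, -2.0688], [0.0000, 0.0000, 1.7408]]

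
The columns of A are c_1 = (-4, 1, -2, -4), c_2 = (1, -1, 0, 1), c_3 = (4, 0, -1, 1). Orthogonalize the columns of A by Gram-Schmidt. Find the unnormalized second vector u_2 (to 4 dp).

u_2 = (0.0270, -0.7568, -0.4865, 0.0270)

c_1 = (-4, 1, -2, -4); ‖c_1‖ = 6.0828, so q_1 = (-0.6576, 0.1644, -0.3288, -0.6576).
q_1·c_2 = (-0.6576)·1 + 0.1644·(-1) + (-0.3288)·0 + (-0.6576)·1 = -1.4796.
u_2 = c_2 + 1.4796·q_1 = (0.0270, -0.7568, -0.4865, 0.0270).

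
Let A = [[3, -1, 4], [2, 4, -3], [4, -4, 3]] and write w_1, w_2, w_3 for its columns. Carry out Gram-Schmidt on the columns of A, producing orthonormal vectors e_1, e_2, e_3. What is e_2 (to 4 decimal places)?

e_1 = w_1/‖w_1‖ = (3, 2, 4)/5.3852 = (0.5571, 0.3714, 0.7428).
r_{12} = e_1·w_2 = -2.0426.
u_2 = w_2 + 2.0426·e_1 = (0.1379, 4.7586, -2.4828).
‖u_2‖ = 5.3691, so e_2 = (0.0257, 0.8863, -0.4624).

e_2 = (0.0257, 0.8863, -0.4624)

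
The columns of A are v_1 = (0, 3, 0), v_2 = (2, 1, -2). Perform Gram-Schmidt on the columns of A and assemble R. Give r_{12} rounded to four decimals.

v_1 = (0, 3, 0); ‖v_1‖ = 3.0000, so q_1 = (0.0000, 1.0000, 0.0000).
r_{12} = q_1·v_2 = 1.0000.

r_{12} = 1.0000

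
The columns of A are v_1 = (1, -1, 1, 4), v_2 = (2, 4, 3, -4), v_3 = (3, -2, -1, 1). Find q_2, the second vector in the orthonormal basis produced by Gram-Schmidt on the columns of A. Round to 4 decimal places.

q_2 = (0.4844, 0.5575, 0.6581, -0.1462)

q_1 = v_1/‖v_1‖ = (1, -1, 1, 4)/4.3589 = (0.2294, -0.2294, 0.2294, 0.9177).
r_{12} = q_1·v_2 = -3.4412.
u_2 = v_2 + 3.4412·q_1 = (2.7895, 3.2105, 3.7895, -0.8421).
‖u_2‖ = 5.7583, so q_2 = (0.4844, 0.5575, 0.6581, -0.1462).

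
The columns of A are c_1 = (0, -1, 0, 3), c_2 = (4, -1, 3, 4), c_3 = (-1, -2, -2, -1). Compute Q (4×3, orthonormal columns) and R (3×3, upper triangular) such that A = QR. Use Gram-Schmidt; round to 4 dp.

c_1 = (0, -1, 0, 3); ‖c_1‖ = 3.1623, so q_1 = (0.0000, -0.3162, 0.0000, 0.9487).
q_1·c_2 = 0.0000·4 + (-0.3162)·(-1) + 0.0000·3 + 0.9487·4 = 4.1110.
u_2 = c_2 − 4.1110·q_1 = (4.0000, 0.3000, 3.0000, 0.1000).
‖u_2‖ = 5.0100, so q_2 = (0.7984, 0.0599, 0.5988, 0.0200).
q_1·c_3 = 0.0000·(-1) + (-0.3162)·(-2) + 0.0000·(-2) + 0.9487·(-1) = -0.3162; q_2·c_3 = 0.7984·(-1) + 0.0599·(-2) + 0.5988·(-2) + 0.0200·(-1) = -2.1357.
u_3 = c_3 + 0.3162·q_1 + 2.1357·q_2 = (0.7052, -1.9721, -0.7211, -0.6574).
‖u_3‖ = 2.3106, so q_3 = (0.3052, -0.8535, -0.3121, -0.2845).

Q = [[0.0000, 0.7984, 0.3052], [-0.3162, 0.0599, -0.8535], [0.0000, 0.5988, -0.3121], [0.9487, 0.0200, -0.2845]], R = [[3.1623, 4.1110, -0.3162], [0.0000, 5.0100, -2.1357], [0.0000, 0.0000, 2.3106]]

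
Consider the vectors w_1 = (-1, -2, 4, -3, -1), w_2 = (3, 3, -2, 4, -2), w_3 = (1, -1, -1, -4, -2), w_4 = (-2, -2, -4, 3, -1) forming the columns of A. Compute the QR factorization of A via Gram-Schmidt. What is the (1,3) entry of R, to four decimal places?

w_1 = (-1, -2, 4, -3, -1); ‖w_1‖ = 5.5678, so e_1 = (-0.1796, -0.3592, 0.7184, -0.5388, -0.1796).
r_{13} = e_1·w_3 = 1.9757.

r_{13} = 1.9757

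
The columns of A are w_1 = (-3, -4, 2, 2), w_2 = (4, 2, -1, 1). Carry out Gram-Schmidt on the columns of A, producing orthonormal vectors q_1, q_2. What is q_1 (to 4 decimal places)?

w_1 = (-3, -4, 2, 2); ‖w_1‖ = 5.7446, so q_1 = (-0.5222, -0.6963, 0.3482, 0.3482).

q_1 = (-0.5222, -0.6963, 0.3482, 0.3482)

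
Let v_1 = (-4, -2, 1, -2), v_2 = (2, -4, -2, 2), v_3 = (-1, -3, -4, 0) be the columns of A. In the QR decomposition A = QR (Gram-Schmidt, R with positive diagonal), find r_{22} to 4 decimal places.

e_1 = v_1/‖v_1‖ = (-4, -2, 1, -2)/5.0000 = (-0.8000, -0.4000, 0.2000, -0.4000).
r_{12} = e_1·v_2 = -1.2000.
u_2 = v_2 + 1.2000·e_1 = (1.0400, -4.4800, -1.7600, 1.5200).
r_{22} = ‖u_2‖ = 5.1536.

r_{22} = 5.1536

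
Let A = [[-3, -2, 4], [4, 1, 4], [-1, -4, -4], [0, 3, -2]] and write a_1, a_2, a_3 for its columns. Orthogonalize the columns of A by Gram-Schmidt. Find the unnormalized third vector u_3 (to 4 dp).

u_3 = (4.9521, 2.8562, -3.4315, -2.2260)

e_1 = a_1/‖a_1‖ = (-3, 4, -1, 0)/5.0990 = (-0.5883, 0.7845, -0.1961, 0.0000).
r_{12} = e_1·a_2 = 2.7456.
u_2 = a_2 − 2.7456·e_1 = (-0.3846, -1.1538, -3.4615, 3.0000).
‖u_2‖ = 4.7394, so e_2 = (-0.0812, -0.2435, -0.7304, 0.6330).
r_{13} = e_1·a_3 = 1.5689; r_{23} = e_2·a_3 = 0.3571.
u_3 = a_3 − 1.5689·e_1 − 0.3571·e_2 = (4.9521, 2.8562, -3.4315, -2.2260).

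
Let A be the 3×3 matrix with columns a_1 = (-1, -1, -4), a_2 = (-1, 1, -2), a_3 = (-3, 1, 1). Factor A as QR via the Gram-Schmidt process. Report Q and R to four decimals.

a_1 = (-1, -1, -4); ‖a_1‖ = 4.2426, so e_1 = (-0.2357, -0.2357, -0.9428).
e_1·a_2 = (-0.2357)·(-1) + (-0.2357)·1 + (-0.9428)·(-2) = 1.8856.
u_2 = a_2 − 1.8856·e_1 = (-0.5556, 1.4444, -0.2222).
‖u_2‖ = 1.5635, so e_2 = (-0.3553, 0.9239, -0.1421).
e_1·a_3 = (-0.2357)·(-3) + (-0.2357)·1 + (-0.9428)·1 = -0.4714; e_2·a_3 = (-0.3553)·(-3) + 0.9239·1 + (-0.1421)·1 = 1.8477.
u_3 = a_3 + 0.4714·e_1 − 1.8477·e_2 = (-2.4545, -0.8182, 0.8182).
‖u_3‖ = 2.7136, so e_3 = (-0.9045, -0.3015, 0.3015).

Q = [[-0.2357, -0.3553, -0.9045], [-0.2357, 0.9239, -0.3015], [-0.9428, -0.1421, 0.3015]], R = [[4.2426, 1.8856, -0.4714], [0.0000, 1.5635, 1.8477], [0.0000, 0.0000, 2.7136]]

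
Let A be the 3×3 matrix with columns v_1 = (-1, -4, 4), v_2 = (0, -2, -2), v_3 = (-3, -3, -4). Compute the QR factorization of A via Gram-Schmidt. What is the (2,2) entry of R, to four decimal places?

r_{22} = 2.8284

q_1 = v_1/‖v_1‖ = (-1, -4, 4)/5.7446 = (-0.1741, -0.6963, 0.6963).
r_{12} = q_1·v_2 = 0.0000.
u_2 = v_2 + 0.0000·q_1 = (0.0000, -2.0000, -2.0000).
r_{22} = ‖u_2‖ = 2.8284.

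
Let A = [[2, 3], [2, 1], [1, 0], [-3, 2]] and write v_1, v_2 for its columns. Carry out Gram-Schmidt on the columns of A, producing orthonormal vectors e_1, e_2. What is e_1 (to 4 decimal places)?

v_1 = (2, 2, 1, -3); ‖v_1‖ = 4.2426, so e_1 = (0.4714, 0.4714, 0.2357, -0.7071).

e_1 = (0.4714, 0.4714, 0.2357, -0.7071)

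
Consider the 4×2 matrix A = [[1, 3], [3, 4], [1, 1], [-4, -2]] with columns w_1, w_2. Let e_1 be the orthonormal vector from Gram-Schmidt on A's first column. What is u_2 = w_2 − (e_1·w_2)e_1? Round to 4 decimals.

u_2 = (2.1111, 1.3333, 0.1111, 1.5556)

w_1 = (1, 3, 1, -4); ‖w_1‖ = 5.1962, so e_1 = (0.1925, 0.5774, 0.1925, -0.7698).
e_1·w_2 = 0.1925·3 + 0.5774·4 + 0.1925·1 + (-0.7698)·(-2) = 4.6188.
u_2 = w_2 − 4.6188·e_1 = (2.1111, 1.3333, 0.1111, 1.5556).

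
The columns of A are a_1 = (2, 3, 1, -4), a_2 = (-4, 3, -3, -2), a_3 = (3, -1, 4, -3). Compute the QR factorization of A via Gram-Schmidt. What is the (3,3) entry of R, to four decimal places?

a_1 = (2, 3, 1, -4); ‖a_1‖ = 5.4772, so e_1 = (0.3651, 0.5477, 0.1826, -0.7303).
e_1·a_2 = 0.3651·(-4) + 0.5477·3 + 0.1826·(-3) + (-0.7303)·(-2) = 1.0954.
u_2 = a_2 − 1.0954·e_1 = (-4.4000, 2.4000, -3.2000, -1.2000).
‖u_2‖ = 6.0663, so e_2 = (-0.7253, 0.3956, -0.5275, -0.1978).
e_1·a_3 = 0.3651·3 + 0.5477·(-1) + 0.1826·4 + (-0.7303)·(-3) = 3.4689; e_2·a_3 = (-0.7253)·3 + 0.3956·(-1) + (-0.5275)·4 + (-0.1978)·(-3) = -4.0882.
u_3 = a_3 − 3.4689·e_1 + 4.0882·e_2 = (-1.2319, -1.2826, 1.2101, -1.2754).
r_{33} = ‖u_3‖ = 2.5007.

r_{33} = 2.5007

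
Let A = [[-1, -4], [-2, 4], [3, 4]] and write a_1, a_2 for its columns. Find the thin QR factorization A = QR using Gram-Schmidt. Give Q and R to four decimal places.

Q = [[-0.2673, -0.5203], [-0.5345, 0.7804], [0.8018, 0.3468]], R = [[3.7417, 2.1381], [0.0000, 6.5900]]

a_1 = (-1, -2, 3); ‖a_1‖ = 3.7417, so e_1 = (-0.2673, -0.5345, 0.8018).
e_1·a_2 = (-0.2673)·(-4) + (-0.5345)·4 + 0.8018·4 = 2.1381.
u_2 = a_2 − 2.1381·e_1 = (-3.4286, 5.1429, 2.2857).
‖u_2‖ = 6.5900, so e_2 = (-0.5203, 0.7804, 0.3468).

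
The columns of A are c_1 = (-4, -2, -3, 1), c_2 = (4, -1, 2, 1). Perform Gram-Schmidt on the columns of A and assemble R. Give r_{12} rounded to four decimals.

c_1 = (-4, -2, -3, 1); ‖c_1‖ = 5.4772, so q_1 = (-0.7303, -0.3651, -0.5477, 0.1826).
r_{12} = q_1·c_2 = -3.4689.

r_{12} = -3.4689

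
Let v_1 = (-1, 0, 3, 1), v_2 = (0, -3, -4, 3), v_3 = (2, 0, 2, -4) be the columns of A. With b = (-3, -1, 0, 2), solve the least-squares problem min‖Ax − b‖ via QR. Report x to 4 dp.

x = (0.5714, 0.1429, -0.4643)

e_1 = v_1/‖v_1‖ = (-1, 0, 3, 1)/3.3166 = (-0.3015, 0.0000, 0.9045, 0.3015).
r_{12} = e_1·v_2 = -2.7136.
u_2 = v_2 + 2.7136·e_1 = (-0.8182, -3.0000, -1.5455, 3.8182).
‖u_2‖ = 5.1610, so e_2 = (-0.1585, -0.5813, -0.2994, 0.7398).
r_{13} = e_1·v_3 = 0.0000; r_{23} = e_2·v_3 = -3.8752.
u_3 = v_3 + 0.0000·e_1 + 3.8752·e_2 = (1.3857, -2.2526, 0.8396, -1.1331).
‖u_3‖ = 2.9972, so e_3 = (0.4623, -0.7516, 0.2801, -0.3781).
Qᵀb = (1.5076, 2.5365, -1.3915).
Back-substitute: x_3 = -1.3915/2.9972 = -0.4643.
x_2 = (2.5365 + 3.8752·(-0.4643))/5.1610 = 0.1429.
x_1 = (1.5076 + 2.7136·0.1429 + 0.0000·(-0.4643))/3.3166 = 0.5714.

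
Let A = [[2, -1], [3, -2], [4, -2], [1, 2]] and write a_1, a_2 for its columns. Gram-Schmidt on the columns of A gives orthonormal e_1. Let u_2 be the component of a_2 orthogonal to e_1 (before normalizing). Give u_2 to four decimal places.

a_1 = (2, 3, 4, 1); ‖a_1‖ = 5.4772, so e_1 = (0.3651, 0.5477, 0.7303, 0.1826).
e_1·a_2 = 0.3651·(-1) + 0.5477·(-2) + 0.7303·(-2) + 0.1826·2 = -2.5560.
u_2 = a_2 + 2.5560·e_1 = (-0.0667, -0.6000, -0.1333, 2.4667).

u_2 = (-0.0667, -0.6000, -0.1333, 2.4667)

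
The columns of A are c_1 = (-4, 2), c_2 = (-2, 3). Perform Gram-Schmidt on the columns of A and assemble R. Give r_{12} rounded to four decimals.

r_{12} = 3.1305

q_1 = c_1/‖c_1‖ = (-4, 2)/4.4721 = (-0.8944, 0.4472).
r_{12} = q_1·c_2 = 3.1305.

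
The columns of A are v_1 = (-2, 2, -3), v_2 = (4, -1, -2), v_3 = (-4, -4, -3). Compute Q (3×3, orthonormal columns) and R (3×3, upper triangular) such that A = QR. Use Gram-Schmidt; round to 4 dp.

Q = [[-0.4851, 0.7880, -0.3791], [0.4851, -0.1182, -0.8664], [-0.7276, -0.6042, -0.3249]], R = [[4.1231, -0.9701, 2.1828], [0.0000, 4.4787, -0.8668], [0.0000, 0.0000, 5.9568]]

q_1 = v_1/‖v_1‖ = (-2, 2, -3)/4.1231 = (-0.4851, 0.4851, -0.7276).
r_{12} = q_1·v_2 = -0.9701.
u_2 = v_2 + 0.9701·q_1 = (3.5294, -0.5294, -2.7059).
‖u_2‖ = 4.4787, so q_2 = (0.7880, -0.1182, -0.6042).
r_{13} = q_1·v_3 = 2.1828; r_{23} = q_2·v_3 = -0.8668.
u_3 = v_3 − 2.1828·q_1 + 0.8668·q_2 = (-2.2581, -5.1613, -1.9355).
‖u_3‖ = 5.9568, so q_3 = (-0.3791, -0.8664, -0.3249).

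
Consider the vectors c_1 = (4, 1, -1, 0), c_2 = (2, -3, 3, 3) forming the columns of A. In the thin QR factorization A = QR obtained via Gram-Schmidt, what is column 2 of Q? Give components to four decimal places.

q_2 = (0.2804, -0.5608, 0.5608, 0.5408)

q_1 = c_1/‖c_1‖ = (4, 1, -1, 0)/4.2426 = (0.9428, 0.2357, -0.2357, 0.0000).
r_{12} = q_1·c_2 = 0.4714.
u_2 = c_2 − 0.4714·q_1 = (1.5556, -3.1111, 3.1111, 3.0000).
‖u_2‖ = 5.5478, so q_2 = (0.2804, -0.5608, 0.5608, 0.5408).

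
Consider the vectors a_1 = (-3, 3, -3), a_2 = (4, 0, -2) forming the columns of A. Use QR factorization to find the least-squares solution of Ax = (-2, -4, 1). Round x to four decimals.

x = (-0.4762, -0.6429)

e_1 = a_1/‖a_1‖ = (-3, 3, -3)/5.1962 = (-0.5774, 0.5774, -0.5774).
r_{12} = e_1·a_2 = -1.1547.
u_2 = a_2 + 1.1547·e_1 = (3.3333, 0.6667, -2.6667).
‖u_2‖ = 4.3205, so e_2 = (0.7715, 0.1543, -0.6172).
Qᵀb = (-1.7321, -2.7775).
Back-substitute: x_2 = -2.7775/4.3205 = -0.6429.
x_1 = (-1.7321 + 1.1547·(-0.6429))/5.1962 = -0.4762.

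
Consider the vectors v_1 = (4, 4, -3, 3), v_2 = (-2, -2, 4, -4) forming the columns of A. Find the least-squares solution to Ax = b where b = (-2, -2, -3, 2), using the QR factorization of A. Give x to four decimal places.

x = (-1.3000, -1.6000)

v_1 = (4, 4, -3, 3); ‖v_1‖ = 7.0711, so q_1 = (0.5657, 0.5657, -0.4243, 0.4243).
q_1·v_2 = 0.5657·(-2) + 0.5657·(-2) + (-0.4243)·4 + 0.4243·(-4) = -5.6569.
u_2 = v_2 + 5.6569·q_1 = (1.2000, 1.2000, 1.6000, -1.6000).
‖u_2‖ = 2.8284, so q_2 = (0.4243, 0.4243, 0.5657, -0.5657).
Qᵀb = (-0.1414, -4.5255).
Back-substitute: x_2 = -4.5255/2.8284 = -1.6000.
x_1 = (-0.1414 + 5.6569·(-1.6000))/7.0711 = -1.3000.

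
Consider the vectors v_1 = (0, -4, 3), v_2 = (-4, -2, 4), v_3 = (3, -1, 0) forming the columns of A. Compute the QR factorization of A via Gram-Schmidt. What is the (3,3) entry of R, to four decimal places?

r_{33} = 0.8050

v_1 = (0, -4, 3); ‖v_1‖ = 5.0000, so q_1 = (0.0000, -0.8000, 0.6000).
q_1·v_2 = 0.0000·(-4) + (-0.8000)·(-2) + 0.6000·4 = 4.0000.
u_2 = v_2 − 4.0000·q_1 = (-4.0000, 1.2000, 1.6000).
‖u_2‖ = 4.4721, so q_2 = (-0.8944, 0.2683, 0.3578).
q_1·v_3 = 0.0000·3 + (-0.8000)·(-1) + 0.6000·0 = 0.8000; q_2·v_3 = (-0.8944)·3 + 0.2683·(-1) + 0.3578·0 = -2.9516.
u_3 = v_3 − 0.8000·q_1 + 2.9516·q_2 = (0.3600, 0.4320, 0.5760).
r_{33} = ‖u_3‖ = 0.8050.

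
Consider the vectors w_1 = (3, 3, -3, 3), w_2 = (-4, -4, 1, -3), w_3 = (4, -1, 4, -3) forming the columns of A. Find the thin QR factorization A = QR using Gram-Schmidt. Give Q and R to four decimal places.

w_1 = (3, 3, -3, 3); ‖w_1‖ = 6.0000, so q_1 = (0.5000, 0.5000, -0.5000, 0.5000).
q_1·w_2 = 0.5000·(-4) + 0.5000·(-4) + (-0.5000)·1 + 0.5000·(-3) = -6.0000.
u_2 = w_2 + 6.0000·q_1 = (-1.0000, -1.0000, -2.0000, 0.0000).
‖u_2‖ = 2.4495, so q_2 = (-0.4082, -0.4082, -0.8165, 0.0000).
q_1·w_3 = 0.5000·4 + 0.5000·(-1) + (-0.5000)·4 + 0.5000·(-3) = -2.0000; q_2·w_3 = (-0.4082)·4 + (-0.4082)·(-1) + (-0.8165)·4 + 0.0000·(-3) = -4.4907.
u_3 = w_3 + 2.0000·q_1 + 4.4907·q_2 = (3.1667, -1.8333, -0.6667, -2.0000).
‖u_3‖ = 4.2230, so q_3 = (0.7499, -0.4341, -0.1579, -0.4736).

Q = [[0.5000, -0.4082, 0.7499], [0.5000, -0.4082, -0.4341], [-0.5000, -0.8165, -0.1579], [0.5000, 0.0000, -0.4736]], R = [[6.0000, -6.0000, -2.0000], [0.0000, 2.4495, -4.4907], [0.0000, 0.0000, 4.2230]]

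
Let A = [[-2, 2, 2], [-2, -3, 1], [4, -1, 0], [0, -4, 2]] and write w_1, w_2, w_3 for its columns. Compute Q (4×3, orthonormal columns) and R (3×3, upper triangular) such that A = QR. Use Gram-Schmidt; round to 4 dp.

Q = [[-0.4082, 0.3357, 0.8276], [-0.4082, -0.5798, -0.1250], [0.8165, -0.1221, 0.3513], [0.0000, -0.7323, 0.4197]], R = [[4.8990, -0.4082, -1.2247], [0.0000, 5.4620, -1.3731], [0.0000, 0.0000, 2.3695]]

e_1 = w_1/‖w_1‖ = (-2, -2, 4, 0)/4.8990 = (-0.4082, -0.4082, 0.8165, 0.0000).
r_{12} = e_1·w_2 = -0.4082.
u_2 = w_2 + 0.4082·e_1 = (1.8333, -3.1667, -0.6667, -4.0000).
‖u_2‖ = 5.4620, so e_2 = (0.3357, -0.5798, -0.1221, -0.7323).
r_{13} = e_1·w_3 = -1.2247; r_{23} = e_2·w_3 = -1.3731.
u_3 = w_3 + 1.2247·e_1 + 1.3731·e_2 = (1.9609, -0.2961, 0.8324, 0.9944).
‖u_3‖ = 2.3695, so e_3 = (0.8276, -0.1250, 0.3513, 0.4197).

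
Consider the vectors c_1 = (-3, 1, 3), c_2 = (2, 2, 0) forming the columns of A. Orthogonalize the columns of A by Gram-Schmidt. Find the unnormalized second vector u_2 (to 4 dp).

u_2 = (1.3684, 2.2105, 0.6316)

e_1 = c_1/‖c_1‖ = (-3, 1, 3)/4.3589 = (-0.6882, 0.2294, 0.6882).
r_{12} = e_1·c_2 = -0.9177.
u_2 = c_2 + 0.9177·e_1 = (1.3684, 2.2105, 0.6316).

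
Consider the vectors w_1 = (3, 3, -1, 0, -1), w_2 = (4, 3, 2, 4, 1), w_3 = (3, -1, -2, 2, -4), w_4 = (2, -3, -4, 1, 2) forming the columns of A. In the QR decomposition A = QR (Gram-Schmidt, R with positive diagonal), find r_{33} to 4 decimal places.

r_{33} = 5.1664

w_1 = (3, 3, -1, 0, -1); ‖w_1‖ = 4.4721, so q_1 = (0.6708, 0.6708, -0.2236, 0.0000, -0.2236).
q_1·w_2 = 0.6708·4 + 0.6708·3 + (-0.2236)·2 + 0.0000·4 + (-0.2236)·1 = 4.0249.
u_2 = w_2 − 4.0249·q_1 = (1.3000, 0.3000, 2.9000, 4.0000, 1.9000).
‖u_2‖ = 5.4589, so q_2 = (0.2381, 0.0550, 0.5312, 0.7327, 0.3481).
q_1·w_3 = 0.6708·3 + 0.6708·(-1) + (-0.2236)·(-2) + 0.0000·2 + (-0.2236)·(-4) = 2.6833; q_2·w_3 = 0.2381·3 + 0.0550·(-1) + 0.5312·(-2) + 0.7327·2 + 0.3481·(-4) = -0.3297.
u_3 = w_3 − 2.6833·q_1 + 0.3297·q_2 = (1.2785, -2.7819, -1.2248, 2.2416, -3.2852).
r_{33} = ‖u_3‖ = 5.1664.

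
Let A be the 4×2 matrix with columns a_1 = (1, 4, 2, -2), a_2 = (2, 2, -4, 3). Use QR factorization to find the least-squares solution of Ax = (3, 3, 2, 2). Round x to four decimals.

x = (0.6613, 0.3832)

a_1 = (1, 4, 2, -2); ‖a_1‖ = 5.0000, so e_1 = (0.2000, 0.8000, 0.4000, -0.4000).
e_1·a_2 = 0.2000·2 + 0.8000·2 + 0.4000·(-4) + (-0.4000)·3 = -0.8000.
u_2 = a_2 + 0.8000·e_1 = (2.1600, 2.6400, -3.6800, 2.6800).
‖u_2‖ = 5.6886, so e_2 = (0.3797, 0.4641, -0.6469, 0.4711).
Qᵀb = (3.0000, 2.1798).
Back-substitute: x_2 = 2.1798/5.6886 = 0.3832.
x_1 = (3.0000 + 0.8000·0.3832)/5.0000 = 0.6613.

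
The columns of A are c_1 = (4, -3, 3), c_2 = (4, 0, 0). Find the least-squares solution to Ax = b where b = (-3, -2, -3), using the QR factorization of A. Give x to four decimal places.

x = (-0.1667, -0.5833)

c_1 = (4, -3, 3); ‖c_1‖ = 5.8310, so e_1 = (0.6860, -0.5145, 0.5145).
e_1·c_2 = 0.6860·4 + (-0.5145)·0 + 0.5145·0 = 2.7440.
u_2 = c_2 − 2.7440·e_1 = (2.1176, 1.4118, -1.4118).
‖u_2‖ = 2.9104, so e_2 = (0.7276, 0.4851, -0.4851).
Qᵀb = (-2.5725, -1.6977).
Back-substitute: x_2 = -1.6977/2.9104 = -0.5833.
x_1 = (-2.5725 − 2.7440·(-0.5833))/5.8310 = -0.1667.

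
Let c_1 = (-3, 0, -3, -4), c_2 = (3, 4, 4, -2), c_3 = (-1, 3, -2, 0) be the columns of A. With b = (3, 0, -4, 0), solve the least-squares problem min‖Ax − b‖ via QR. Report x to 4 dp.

c_1 = (-3, 0, -3, -4); ‖c_1‖ = 5.8310, so e_1 = (-0.5145, 0.0000, -0.5145, -0.6860).
e_1·c_2 = (-0.5145)·3 + 0.0000·4 + (-0.5145)·4 + (-0.6860)·(-2) = -2.2295.
u_2 = c_2 + 2.2295·e_1 = (1.8529, 4.0000, 2.8529, -3.5294).
‖u_2‖ = 6.3269, so e_2 = (0.2929, 0.6322, 0.4509, -0.5578).
e_1·c_3 = (-0.5145)·(-1) + 0.0000·3 + (-0.5145)·(-2) + (-0.6860)·0 = 1.5435; e_2·c_3 = 0.2929·(-1) + 0.6322·3 + 0.4509·(-2) + (-0.5578)·0 = 0.7020.
u_3 = c_3 − 1.5435·e_1 − 0.7020·e_2 = (-0.4115, 2.5562, -1.5224, 1.4504).
‖u_3‖ = 3.3354, so e_3 = (-0.1234, 0.7664, -0.4564, 0.4349).
Qᵀb = (0.5145, -0.9251, 1.4557).
Back-substitute: x_3 = 1.4557/3.3354 = 0.4364.
x_2 = (-0.9251 − 0.7020·0.4364)/6.3269 = -0.1946.
x_1 = (0.5145 + 2.2295·(-0.1946) − 1.5435·0.4364)/5.8310 = -0.1017.

x = (-0.1017, -0.1946, 0.4364)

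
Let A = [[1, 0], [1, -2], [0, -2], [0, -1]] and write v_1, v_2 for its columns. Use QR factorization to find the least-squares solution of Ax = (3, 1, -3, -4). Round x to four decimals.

x = (3.7143, 1.7143)

q_1 = v_1/‖v_1‖ = (1, 1, 0, 0)/1.4142 = (0.7071, 0.7071, 0.0000, 0.0000).
r_{12} = q_1·v_2 = -1.4142.
u_2 = v_2 + 1.4142·q_1 = (1.0000, -1.0000, -2.0000, -1.0000).
‖u_2‖ = 2.6458, so q_2 = (0.3780, -0.3780, -0.7559, -0.3780).
Qᵀb = (2.8284, 4.5356).
Back-substitute: x_2 = 4.5356/2.6458 = 1.7143.
x_1 = (2.8284 + 1.4142·1.7143)/1.4142 = 3.7143.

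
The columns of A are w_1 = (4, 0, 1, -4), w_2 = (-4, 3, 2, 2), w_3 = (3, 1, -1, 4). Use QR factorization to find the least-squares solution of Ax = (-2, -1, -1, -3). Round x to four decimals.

q_1 = w_1/‖w_1‖ = (4, 0, 1, -4)/5.7446 = (0.6963, 0.0000, 0.1741, -0.6963).
r_{12} = q_1·w_2 = -3.8297.
u_2 = w_2 + 3.8297·q_1 = (-1.3333, 3.0000, 2.6667, -0.6667).
‖u_2‖ = 4.2817, so q_2 = (-0.3114, 0.7006, 0.6228, -0.1557).
r_{13} = q_1·w_3 = -0.8704; r_{23} = q_2·w_3 = -1.4791.
u_3 = w_3 + 0.8704·q_1 + 1.4791·q_2 = (3.1455, 2.0364, 0.0727, 3.1636).
‖u_3‖ = 4.9045, so q_3 = (0.6413, 0.4152, 0.0148, 0.6450).
Qᵀb = (0.5222, -0.2335, -3.6478).
Back-substitute: x_3 = -3.6478/4.9045 = -0.7438.
x_2 = (-0.2335 + 1.4791·(-0.7438))/4.2817 = -0.3115.
x_1 = (0.5222 + 3.8297·(-0.3115) + 0.8704·(-0.7438))/5.7446 = -0.2294.

x = (-0.2294, -0.3115, -0.7438)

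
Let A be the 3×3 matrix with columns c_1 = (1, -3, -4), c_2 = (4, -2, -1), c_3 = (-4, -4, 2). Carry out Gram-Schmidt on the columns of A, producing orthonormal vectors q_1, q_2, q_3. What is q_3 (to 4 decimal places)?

q_1 = c_1/‖c_1‖ = (1, -3, -4)/5.0990 = (0.1961, -0.5883, -0.7845).
r_{12} = q_1·c_2 = 2.7456.
u_2 = c_2 − 2.7456·q_1 = (3.4615, -0.3846, 1.1538).
‖u_2‖ = 3.6690, so q_2 = (0.9435, -0.1048, 0.3145).
r_{13} = q_1·c_3 = 0.0000; r_{23} = q_2·c_3 = -2.7255.
u_3 = c_3 + 0.0000·q_1 + 2.7255·q_2 = (-1.4286, -4.2857, 2.8571).
‖u_3‖ = 5.3452, so q_3 = (-0.2673, -0.8018, 0.5345).

q_3 = (-0.2673, -0.8018, 0.5345)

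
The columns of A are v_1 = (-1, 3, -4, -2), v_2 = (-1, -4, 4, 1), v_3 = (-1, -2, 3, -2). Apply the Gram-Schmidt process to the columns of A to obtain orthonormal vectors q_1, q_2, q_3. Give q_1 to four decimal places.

q_1 = v_1/‖v_1‖ = (-1, 3, -4, -2)/5.4772 = (-0.1826, 0.5477, -0.7303, -0.3651).

q_1 = (-0.1826, 0.5477, -0.7303, -0.3651)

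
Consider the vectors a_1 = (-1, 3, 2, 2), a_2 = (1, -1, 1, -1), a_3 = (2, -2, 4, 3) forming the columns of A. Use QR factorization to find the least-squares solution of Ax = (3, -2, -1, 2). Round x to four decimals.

x = (-0.9398, -1.3669, 0.7416)

a_1 = (-1, 3, 2, 2); ‖a_1‖ = 4.2426, so e_1 = (-0.2357, 0.7071, 0.4714, 0.4714).
e_1·a_2 = (-0.2357)·1 + 0.7071·(-1) + 0.4714·1 + 0.4714·(-1) = -0.9428.
u_2 = a_2 + 0.9428·e_1 = (0.7778, -0.3333, 1.4444, -0.5556).
‖u_2‖ = 1.7638, so e_2 = (0.4410, -0.1890, 0.8189, -0.3150).
e_1·a_3 = (-0.2357)·2 + 0.7071·(-2) + 0.4714·4 + 0.4714·3 = 1.4142; e_2·a_3 = 0.4410·2 + (-0.1890)·(-2) + 0.8189·4 + (-0.3150)·3 = 3.5907.
u_3 = a_3 − 1.4142·e_1 − 3.5907·e_2 = (0.7500, -2.3214, 0.3929, 3.4643).
‖u_3‖ = 4.2552, so e_3 = (0.1763, -0.5455, 0.0923, 0.8141).
Qᵀb = (-1.6499, 0.2520, 3.1558).
Back-substitute: x_3 = 3.1558/4.2552 = 0.7416.
x_2 = (0.2520 − 3.5907·0.7416)/1.7638 = -1.3669.
x_1 = (-1.6499 + 0.9428·(-1.3669) − 1.4142·0.7416)/4.2426 = -0.9398.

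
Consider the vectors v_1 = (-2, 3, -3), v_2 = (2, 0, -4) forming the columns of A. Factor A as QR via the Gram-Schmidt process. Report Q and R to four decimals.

Q = [[-0.4264, 0.6597], [0.6396, -0.2639], [-0.6396, -0.7037]], R = [[4.6904, 1.7056], [0.0000, 4.1341]]

q_1 = v_1/‖v_1‖ = (-2, 3, -3)/4.6904 = (-0.4264, 0.6396, -0.6396).
r_{12} = q_1·v_2 = 1.7056.
u_2 = v_2 − 1.7056·q_1 = (2.7273, -1.0909, -2.9091).
‖u_2‖ = 4.1341, so q_2 = (0.6597, -0.2639, -0.7037).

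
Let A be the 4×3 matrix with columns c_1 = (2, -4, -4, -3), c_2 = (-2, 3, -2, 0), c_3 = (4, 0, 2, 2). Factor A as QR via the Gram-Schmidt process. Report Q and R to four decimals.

c_1 = (2, -4, -4, -3); ‖c_1‖ = 6.7082, so q_1 = (0.2981, -0.5963, -0.5963, -0.4472).
q_1·c_2 = 0.2981·(-2) + (-0.5963)·3 + (-0.5963)·(-2) + (-0.4472)·0 = -1.1926.
u_2 = c_2 + 1.1926·q_1 = (-1.6444, 2.2889, -2.7111, -0.5333).
‖u_2‖ = 3.9469, so q_2 = (-0.4166, 0.5799, -0.6869, -0.1351).
q_1·c_3 = 0.2981·4 + (-0.5963)·0 + (-0.5963)·2 + (-0.4472)·2 = -0.8944; q_2·c_3 = (-0.4166)·4 + 0.5799·0 + (-0.6869)·2 + (-0.1351)·2 = -3.3106.
u_3 = c_3 + 0.8944·q_1 + 3.3106·q_2 = (2.8873, 1.3866, -0.8074, 1.1526).
‖u_3‖ = 3.4985, so q_3 = (0.8253, 0.3963, -0.2308, 0.3295).

Q = [[0.2981, -0.4166, 0.8253], [-0.5963, 0.5799, 0.3963], [-0.5963, -0.6869, -0.2308], [-0.4472, -0.1351, 0.3295]], R = [[6.7082, -1.1926, -0.8944], [0.0000, 3.9469, -3.3106], [0.0000, 0.0000, 3.4985]]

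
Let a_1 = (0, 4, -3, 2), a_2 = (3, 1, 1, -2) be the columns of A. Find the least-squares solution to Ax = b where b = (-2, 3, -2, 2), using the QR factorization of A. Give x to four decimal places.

a_1 = (0, 4, -3, 2); ‖a_1‖ = 5.3852, so q_1 = (0.0000, 0.7428, -0.5571, 0.3714).
q_1·a_2 = 0.0000·3 + 0.7428·1 + (-0.5571)·1 + 0.3714·(-2) = -0.5571.
u_2 = a_2 + 0.5571·q_1 = (3.0000, 1.4138, 0.6897, -1.7931).
‖u_2‖ = 3.8327, so q_2 = (0.7827, 0.3689, 0.1799, -0.4678).
Qᵀb = (4.0853, -1.7544).
Back-substitute: x_2 = -1.7544/3.8327 = -0.4577.
x_1 = (4.0853 + 0.5571·(-0.4577))/5.3852 = 0.7113.

x = (0.7113, -0.4577)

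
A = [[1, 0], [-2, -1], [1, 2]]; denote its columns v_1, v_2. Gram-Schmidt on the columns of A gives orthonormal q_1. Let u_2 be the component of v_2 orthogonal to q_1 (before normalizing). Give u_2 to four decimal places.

v_1 = (1, -2, 1); ‖v_1‖ = 2.4495, so q_1 = (0.4082, -0.8165, 0.4082).
q_1·v_2 = 0.4082·0 + (-0.8165)·(-1) + 0.4082·2 = 1.6330.
u_2 = v_2 − 1.6330·q_1 = (-0.6667, 0.3333, 1.3333).

u_2 = (-0.6667, 0.3333, 1.3333)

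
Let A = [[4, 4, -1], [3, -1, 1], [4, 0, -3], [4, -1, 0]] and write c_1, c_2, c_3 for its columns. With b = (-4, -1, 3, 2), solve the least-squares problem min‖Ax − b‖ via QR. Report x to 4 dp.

x = (-0.0540, -1.2437, -1.1746)

c_1 = (4, 3, 4, 4); ‖c_1‖ = 7.5498, so q_1 = (0.5298, 0.3974, 0.5298, 0.5298).
q_1·c_2 = 0.5298·4 + 0.3974·(-1) + 0.5298·0 + 0.5298·(-1) = 1.1921.
u_2 = c_2 − 1.1921·q_1 = (3.3684, -1.4737, -0.6316, -1.6316).
‖u_2‖ = 4.0717, so q_2 = (0.8273, -0.3619, -0.1551, -0.4007).
q_1·c_3 = 0.5298·(-1) + 0.3974·1 + 0.5298·(-3) + 0.5298·0 = -1.7219; q_2·c_3 = 0.8273·(-1) + (-0.3619)·1 + (-0.1551)·(-3) + (-0.4007)·0 = -0.7239.
u_3 = c_3 + 1.7219·q_1 + 0.7239·q_2 = (0.5111, 1.4222, -2.2000, 0.6222).
‖u_3‖ = 2.7406, so q_3 = (0.1865, 0.5189, -0.8027, 0.2270).
Qᵀb = (0.1325, -4.2139, -3.2190).
Back-substitute: x_3 = -3.2190/2.7406 = -1.1746.
x_2 = (-4.2139 + 0.7239·(-1.1746))/4.0717 = -1.2437.
x_1 = (0.1325 − 1.1921·(-1.2437) + 1.7219·(-1.1746))/7.5498 = -0.0540.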